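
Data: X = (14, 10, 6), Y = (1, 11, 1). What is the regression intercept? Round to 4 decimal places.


a = ybar - b*xbar, where b = sum((xi-xbar)(yi-ybar)) / sum((xi-xbar)^2)
n = 3, xbar = 30/3 = 10, ybar = 13/3 ≈ 4.333333
Sxy = sum((xi-xbar)(yi-ybar)) = 0
Sxx = sum((xi-xbar)^2) = 32
b = Sxy / Sxx = 0
a = 4.333333 - 0 * 10 = 13/3 ≈ 4.333333

4.3333


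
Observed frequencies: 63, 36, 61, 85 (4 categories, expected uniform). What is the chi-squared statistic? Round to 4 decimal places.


chi2 = sum((O-E)^2/E), E = total/4
total = 245, E = 245/4 = 61.25
(63 - 61.25)^2 / 61.25 = 3.0625 / 61.25 = 0.05
(36 - 61.25)^2 / 61.25 = 637.5625 / 61.25 = 10201/980 ≈ 10.409184
(61 - 61.25)^2 / 61.25 = 0.0625 / 61.25 = 1/980 ≈ 0.001020
(85 - 61.25)^2 / 61.25 = 564.0625 / 61.25 = 1805/196 ≈ 9.209184
chi2 = 4819/245 ≈ 19.669388

19.6694


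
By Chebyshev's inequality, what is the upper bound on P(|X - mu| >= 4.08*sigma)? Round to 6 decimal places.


P <= 1/k^2
k^2 = 4.08^2 = 16.6464
1/k^2 = 1 / 16.6464 ≈ 0.06007305

0.060073


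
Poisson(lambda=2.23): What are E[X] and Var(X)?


E[X] = Var(X) = lambda = 2.23

2.23, 2.23


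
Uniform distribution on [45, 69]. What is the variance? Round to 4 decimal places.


Var = (b-a)^2 / 12
(b-a)^2 = (69 - 45)^2 = 576
Var = 576/12 = 48

48.0000


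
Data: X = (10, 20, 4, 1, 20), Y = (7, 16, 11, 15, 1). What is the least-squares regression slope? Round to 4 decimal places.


b = sum((xi-xbar)(yi-ybar)) / sum((xi-xbar)^2)
n = 5, xbar = 55/5 = 11, ybar = 50/5 = 10
Sxy = sum((xi-xbar)(yi-ybar)) = -81
Sxx = sum((xi-xbar)^2) = 312
b = Sxy / Sxx = -27/104 ≈ -0.259615

-0.2596


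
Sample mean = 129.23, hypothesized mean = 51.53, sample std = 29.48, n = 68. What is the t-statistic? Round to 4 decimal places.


t = (xbar - mu0) / (s/sqrt(n))
xbar - mu0 = 129.23 - 51.53 = 77.7
sqrt(68) ≈ 8.24621125
s/sqrt(n) = 29.48 / 8.24621125 ≈ 3.57497511
t = 77.7 / 3.57497511 ≈ 21.734417

21.7344


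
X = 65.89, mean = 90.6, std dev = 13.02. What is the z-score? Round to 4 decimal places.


z = (X - mu) / sigma
X - mu = 65.89 - 90.6 = -24.71
z = -24.71 / 13.02 = -353/186 ≈ -1.897849

-1.8978


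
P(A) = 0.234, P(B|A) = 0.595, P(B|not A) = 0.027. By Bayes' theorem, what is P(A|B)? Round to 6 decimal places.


P(A|B) = P(B|A)*P(A) / P(B), P(B) = P(B|A)*P(A) + P(B|not A)*P(not A)
P(B|A)*P(A) = 0.595 * 0.234 = 0.13923
P(B|not A)*P(not A) = 0.027 * 0.766 = 0.020682
P(B) = 0.13923 + 0.020682 = 0.159912
P(A|B) = 0.13923 / 0.159912 = 7735/8884 ≈ 0.87066637

0.870666


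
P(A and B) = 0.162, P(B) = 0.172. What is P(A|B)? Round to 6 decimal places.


P(A|B) = P(A and B) / P(B) = 0.162 / 0.172 = 81/86 ≈ 0.94186047

0.941860


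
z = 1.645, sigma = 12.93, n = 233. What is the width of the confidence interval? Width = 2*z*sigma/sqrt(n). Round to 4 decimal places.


width = 2*z*sigma/sqrt(n)
2*z*sigma = 2 * 1.645 * 12.93 = 42.5397
sqrt(233) ≈ 15.264338
width = 42.5397 / 15.264338 ≈ 2.786868

2.7869


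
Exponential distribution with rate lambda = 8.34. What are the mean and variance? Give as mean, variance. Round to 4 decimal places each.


mean = 1/lam, var = 1/lam^2
mean = 1 / 8.34 = 50/417 ≈ 0.119904
lam^2 = 8.34^2 = 69.5556
var = 1 / 69.5556 ≈ 0.014377

0.1199, 0.0144


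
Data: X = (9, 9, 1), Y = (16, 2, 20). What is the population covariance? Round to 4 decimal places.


Cov = (1/n)*sum((xi-xbar)(yi-ybar))
n = 3, xbar = 19/3 ≈ 6.333333, ybar = 38/3 ≈ 12.666667
sum((xi-xbar)(yi-ybar)) = -176/3 ≈ -58.666667
Cov = -58.666667 / 3 = -176/9 ≈ -19.555556

-19.5556


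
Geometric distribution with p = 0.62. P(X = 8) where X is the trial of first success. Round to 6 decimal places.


P = (1-p)^(k-1) * p
(1-p)^(k-1) = 0.38^7 ≈ 0.001144156
P = 0.001144156 * 0.62 ≈ 0.0007093766

0.000709


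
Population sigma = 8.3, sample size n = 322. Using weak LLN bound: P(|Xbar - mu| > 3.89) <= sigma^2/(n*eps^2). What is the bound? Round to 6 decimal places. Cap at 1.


bound = min(1, sigma^2/(n*eps^2))
sigma^2 = 8.3^2 = 68.89
n*eps^2 = 322 * 3.89^2 = 322 * 15.1321 = 4872.5362
sigma^2/(n*eps^2) = 68.89 / 4872.5362 ≈ 0.01413843

0.014138


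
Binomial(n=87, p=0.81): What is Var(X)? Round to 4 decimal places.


Var = n*p*(1-p) = 87 * 0.81 * 0.19 = 13.3893

13.3893


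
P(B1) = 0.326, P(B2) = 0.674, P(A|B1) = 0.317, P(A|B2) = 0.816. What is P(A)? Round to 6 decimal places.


P(A) = P(A|B1)*P(B1) + P(A|B2)*P(B2)
P(A|B1)*P(B1) = 0.317 * 0.326 = 0.103342
P(A|B2)*P(B2) = 0.816 * 0.674 = 0.549984
P(A) = 0.103342 + 0.549984 = 0.653326

0.653326


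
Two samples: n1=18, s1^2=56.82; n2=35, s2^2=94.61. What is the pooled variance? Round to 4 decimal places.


sp^2 = ((n1-1)*s1^2 + (n2-1)*s2^2)/(n1+n2-2)
(n1-1)*s1^2 = 17 * 56.82 = 965.94
(n2-1)*s2^2 = 34 * 94.61 = 3216.74
numerator = 965.94 + 3216.74 = 4182.68
n1+n2-2 = 51
sp^2 = 4182.68 / 51 = 6151/75 ≈ 82.013333

82.0133


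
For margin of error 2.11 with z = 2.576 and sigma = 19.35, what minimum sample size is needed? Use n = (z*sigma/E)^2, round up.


z*sigma/E = 2.576 * 19.35 / 2.11 = 124614/5275 ≈ 23.623507
(z*sigma/E)^2 ≈ 558.070088
round up: n = 559

559


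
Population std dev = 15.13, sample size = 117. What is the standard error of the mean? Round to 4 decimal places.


SE = sigma / sqrt(n)
sqrt(117) ≈ 10.816654
SE = 15.13 / 10.816654 ≈ 1.398769

1.3988


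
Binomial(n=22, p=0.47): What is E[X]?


E[X] = n*p = 22 * 0.47 = 10.34

10.34


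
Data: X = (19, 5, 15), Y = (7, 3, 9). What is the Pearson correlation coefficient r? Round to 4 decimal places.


r = sum((xi-xbar)(yi-ybar)) / sqrt(sum((xi-xbar)^2) * sum((yi-ybar)^2))
n = 3, xbar = 39/3 = 13, ybar = 19/3 ≈ 6.333333
Sxy = sum((xi-xbar)(yi-ybar)) = 36
Sxx = sum((xi-xbar)^2) = 104
Syy = sum((yi-ybar)^2) = 56/3 ≈ 18.666667
sqrt(Sxx*Syy) ≈ 44.060564
r = Sxy / sqrt(Sxx*Syy) = 36 / 44.060564 ≈ 0.817057

0.8171


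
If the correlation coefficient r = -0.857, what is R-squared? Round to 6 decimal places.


R^2 = r^2 = (-0.857)^2 = 0.734449

0.734449


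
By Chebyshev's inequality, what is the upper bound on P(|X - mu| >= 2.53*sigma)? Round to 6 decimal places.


P <= 1/k^2
k^2 = 2.53^2 = 6.4009
1/k^2 = 1 / 6.4009 ≈ 0.15622803

0.156228


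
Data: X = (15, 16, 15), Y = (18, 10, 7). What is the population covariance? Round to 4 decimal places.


Cov = (1/n)*sum((xi-xbar)(yi-ybar))
n = 3, xbar = 46/3 ≈ 15.333333, ybar = 35/3 ≈ 11.666667
sum((xi-xbar)(yi-ybar)) = -5/3 ≈ -1.666667
Cov = -1.666667 / 3 = -5/9 ≈ -0.555556

-0.5556


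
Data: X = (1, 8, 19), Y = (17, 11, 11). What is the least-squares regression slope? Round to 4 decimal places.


b = sum((xi-xbar)(yi-ybar)) / sum((xi-xbar)^2)
n = 3, xbar = 28/3 ≈ 9.333333, ybar = 39/3 = 13
Sxy = sum((xi-xbar)(yi-ybar)) = -50
Sxx = sum((xi-xbar)^2) = 494/3 ≈ 164.666667
b = Sxy / Sxx = -75/247 ≈ -0.303644

-0.3036


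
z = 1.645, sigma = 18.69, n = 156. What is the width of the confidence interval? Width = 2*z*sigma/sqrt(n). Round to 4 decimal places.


width = 2*z*sigma/sqrt(n)
2*z*sigma = 2 * 1.645 * 18.69 = 61.4901
sqrt(156) ≈ 12.489996
width = 61.4901 / 12.489996 ≈ 4.923148

4.9231


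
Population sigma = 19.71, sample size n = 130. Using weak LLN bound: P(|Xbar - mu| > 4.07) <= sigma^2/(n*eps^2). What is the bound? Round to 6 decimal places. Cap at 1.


bound = min(1, sigma^2/(n*eps^2))
sigma^2 = 19.71^2 = 388.4841
n*eps^2 = 130 * 4.07^2 = 130 * 16.5649 = 2153.437
sigma^2/(n*eps^2) = 388.4841 / 2153.437 ≈ 0.18040189

0.180402


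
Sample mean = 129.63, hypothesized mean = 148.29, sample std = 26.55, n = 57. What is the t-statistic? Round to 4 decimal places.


t = (xbar - mu0) / (s/sqrt(n))
xbar - mu0 = 129.63 - 148.29 = -18.66
sqrt(57) ≈ 7.54983444
s/sqrt(n) = 26.55 / 7.54983444 ≈ 3.51663341
t = -18.66 / 3.51663341 ≈ -5.306211

-5.3062


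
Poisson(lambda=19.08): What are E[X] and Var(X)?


E[X] = Var(X) = lambda = 19.08

19.08, 19.08


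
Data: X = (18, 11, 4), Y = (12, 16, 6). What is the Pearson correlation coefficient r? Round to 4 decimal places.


r = sum((xi-xbar)(yi-ybar)) / sqrt(sum((xi-xbar)^2) * sum((yi-ybar)^2))
n = 3, xbar = 33/3 = 11, ybar = 34/3 ≈ 11.333333
Sxy = sum((xi-xbar)(yi-ybar)) = 42
Sxx = sum((xi-xbar)^2) = 98
Syy = sum((yi-ybar)^2) = 152/3 ≈ 50.666667
sqrt(Sxx*Syy) ≈ 70.465121
r = Sxy / sqrt(Sxx*Syy) = 42 / 70.465121 ≈ 0.596040

0.5960


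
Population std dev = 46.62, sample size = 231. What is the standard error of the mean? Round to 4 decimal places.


SE = sigma / sqrt(n)
sqrt(231) ≈ 15.198684
SE = 46.62 / 15.198684 ≈ 3.067371

3.0674


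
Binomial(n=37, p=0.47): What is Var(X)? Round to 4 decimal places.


Var = n*p*(1-p) = 37 * 0.47 * 0.53 = 9.2167

9.2167


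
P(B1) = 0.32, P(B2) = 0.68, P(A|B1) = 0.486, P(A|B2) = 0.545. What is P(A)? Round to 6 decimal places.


P(A) = P(A|B1)*P(B1) + P(A|B2)*P(B2)
P(A|B1)*P(B1) = 0.486 * 0.32 = 0.15552
P(A|B2)*P(B2) = 0.545 * 0.68 = 0.3706
P(A) = 0.15552 + 0.3706 = 0.52612

0.526120


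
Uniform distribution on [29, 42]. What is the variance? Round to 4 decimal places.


Var = (b-a)^2 / 12
(b-a)^2 = (42 - 29)^2 = 169
Var = 169/12 ≈ 14.083333

14.0833


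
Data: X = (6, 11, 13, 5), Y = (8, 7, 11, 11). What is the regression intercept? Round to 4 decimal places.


a = ybar - b*xbar, where b = sum((xi-xbar)(yi-ybar)) / sum((xi-xbar)^2)
n = 4, xbar = 35/4 = 8.75, ybar = 37/4 = 9.25
Sxy = sum((xi-xbar)(yi-ybar)) = -0.75
Sxx = sum((xi-xbar)^2) = 44.75
b = Sxy / Sxx = -3/179 ≈ -0.016760
a = 9.25 - (-0.016760) * 8.75 = 1682/179 ≈ 9.396648

9.3966


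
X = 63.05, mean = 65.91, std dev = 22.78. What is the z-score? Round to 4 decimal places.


z = (X - mu) / sigma
X - mu = 63.05 - 65.91 = -2.86
z = -2.86 / 22.78 = -143/1139 ≈ -0.125549

-0.1255


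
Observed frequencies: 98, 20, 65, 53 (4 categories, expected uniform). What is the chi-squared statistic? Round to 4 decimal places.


chi2 = sum((O-E)^2/E), E = total/4
total = 236, E = 236/4 = 59
(98 - 59)^2 / 59 = 1521 / 59 = 1521/59 ≈ 25.779661
(20 - 59)^2 / 59 = 1521 / 59 = 1521/59 ≈ 25.779661
(65 - 59)^2 / 59 = 36 / 59 = 36/59 ≈ 0.610169
(53 - 59)^2 / 59 = 36 / 59 = 36/59 ≈ 0.610169
chi2 = 3114/59 ≈ 52.779661

52.7797


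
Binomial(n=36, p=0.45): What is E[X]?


E[X] = n*p = 36 * 0.45 = 16.2

16.2


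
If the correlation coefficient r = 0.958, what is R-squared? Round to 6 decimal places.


R^2 = r^2 = (0.958)^2 = 0.917764

0.917764


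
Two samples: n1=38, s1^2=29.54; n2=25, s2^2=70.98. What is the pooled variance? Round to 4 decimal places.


sp^2 = ((n1-1)*s1^2 + (n2-1)*s2^2)/(n1+n2-2)
(n1-1)*s1^2 = 37 * 29.54 = 1092.98
(n2-1)*s2^2 = 24 * 70.98 = 1703.52
numerator = 1092.98 + 1703.52 = 2796.5
n1+n2-2 = 61
sp^2 = 2796.5 / 61 = 5593/122 ≈ 45.844262

45.8443


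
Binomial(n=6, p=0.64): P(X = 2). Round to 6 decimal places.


P = C(n,k) * p^k * (1-p)^(n-k)
C(6,2) = 15
p^k = 0.64^2 = 0.4096
(1-p)^(n-k) = 0.36^4 = 0.01679616
P = 15 * 0.4096 * 0.01679616 ≈ 0.103196

0.103196


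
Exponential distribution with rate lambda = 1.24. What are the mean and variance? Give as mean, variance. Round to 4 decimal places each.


mean = 1/lam, var = 1/lam^2
mean = 1 / 1.24 = 25/31 ≈ 0.806452
lam^2 = 1.24^2 = 1.5376
var = 1 / 1.5376 = 625/961 ≈ 0.650364

0.8065, 0.6504


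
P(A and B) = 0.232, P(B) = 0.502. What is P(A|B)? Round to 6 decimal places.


P(A|B) = P(A and B) / P(B) = 0.232 / 0.502 = 116/251 ≈ 0.46215139

0.462151


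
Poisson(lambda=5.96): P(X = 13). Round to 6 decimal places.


P = e^(-lam) * lam^k / k!
e^(-5.96) ≈ 0.002579912
lam^k = 5.96^13 ≈ 11972955727.798022
k! = 13! = 6227020800
P = 0.002579912 * 11972955727.798022 / 6227020800 ≈ 0.004961

0.004961


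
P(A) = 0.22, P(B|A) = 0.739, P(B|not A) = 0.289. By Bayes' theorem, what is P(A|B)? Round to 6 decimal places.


P(A|B) = P(B|A)*P(A) / P(B), P(B) = P(B|A)*P(A) + P(B|not A)*P(not A)
P(B|A)*P(A) = 0.739 * 0.22 = 0.16258
P(B|not A)*P(not A) = 0.289 * 0.78 = 0.22542
P(B) = 0.16258 + 0.22542 = 0.388
P(A|B) = 0.16258 / 0.388 ≈ 0.41902062

0.419021


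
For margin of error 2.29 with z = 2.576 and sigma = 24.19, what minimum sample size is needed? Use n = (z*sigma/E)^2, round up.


z*sigma/E = 2.576 * 24.19 / 2.29 ≈ 27.211109
(z*sigma/E)^2 ≈ 740.444462
round up: n = 741

741


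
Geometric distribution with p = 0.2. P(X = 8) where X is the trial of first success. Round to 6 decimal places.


P = (1-p)^(k-1) * p
(1-p)^(k-1) = 0.8^7 = 0.2097152
P = 0.2097152 * 0.2 = 0.04194304

0.041943


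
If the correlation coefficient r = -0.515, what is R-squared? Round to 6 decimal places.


R^2 = r^2 = (-0.515)^2 = 0.265225

0.265225


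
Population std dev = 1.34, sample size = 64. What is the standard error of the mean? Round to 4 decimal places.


SE = sigma / sqrt(n)
sqrt(64) = 8
SE = 1.34 / 8 = 0.1675

0.1675


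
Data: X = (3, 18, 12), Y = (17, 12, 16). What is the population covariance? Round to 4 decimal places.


Cov = (1/n)*sum((xi-xbar)(yi-ybar))
n = 3, xbar = 33/3 = 11, ybar = 45/3 = 15
sum((xi-xbar)(yi-ybar)) = -36
Cov = -36 / 3 = -12

-12.0000


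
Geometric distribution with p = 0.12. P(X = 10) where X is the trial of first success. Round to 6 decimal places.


P = (1-p)^(k-1) * p
(1-p)^(k-1) = 0.88^9 ≈ 0.3164784
P = 0.3164784 * 0.12 ≈ 0.03797741

0.037977


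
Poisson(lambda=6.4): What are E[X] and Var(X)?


E[X] = Var(X) = lambda = 6.4

6.4, 6.4


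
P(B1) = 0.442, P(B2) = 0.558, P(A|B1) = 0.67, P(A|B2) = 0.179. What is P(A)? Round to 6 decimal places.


P(A) = P(A|B1)*P(B1) + P(A|B2)*P(B2)
P(A|B1)*P(B1) = 0.67 * 0.442 = 0.29614
P(A|B2)*P(B2) = 0.179 * 0.558 = 0.099882
P(A) = 0.29614 + 0.099882 = 0.396022

0.396022


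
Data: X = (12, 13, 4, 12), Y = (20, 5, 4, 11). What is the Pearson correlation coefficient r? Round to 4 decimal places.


r = sum((xi-xbar)(yi-ybar)) / sqrt(sum((xi-xbar)^2) * sum((yi-ybar)^2))
n = 4, xbar = 41/4 = 10.25, ybar = 40/4 = 10
Sxy = sum((xi-xbar)(yi-ybar)) = 43
Sxx = sum((xi-xbar)^2) = 52.75
Syy = sum((yi-ybar)^2) = 162
sqrt(Sxx*Syy) ≈ 92.441874
r = Sxy / sqrt(Sxx*Syy) = 43 / 92.441874 ≈ 0.465157

0.4652


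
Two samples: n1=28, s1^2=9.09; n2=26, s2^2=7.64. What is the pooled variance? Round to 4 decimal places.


sp^2 = ((n1-1)*s1^2 + (n2-1)*s2^2)/(n1+n2-2)
(n1-1)*s1^2 = 27 * 9.09 = 245.43
(n2-1)*s2^2 = 25 * 7.64 = 191
numerator = 245.43 + 191 = 436.43
n1+n2-2 = 52
sp^2 = 436.43 / 52 = 43643/5200 ≈ 8.392885

8.3929


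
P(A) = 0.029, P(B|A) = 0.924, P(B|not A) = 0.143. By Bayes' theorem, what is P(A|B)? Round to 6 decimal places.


P(A|B) = P(B|A)*P(A) / P(B), P(B) = P(B|A)*P(A) + P(B|not A)*P(not A)
P(B|A)*P(A) = 0.924 * 0.029 = 0.026796
P(B|not A)*P(not A) = 0.143 * 0.971 = 0.138853
P(B) = 0.026796 + 0.138853 = 0.165649
P(A|B) = 0.026796 / 0.165649 ≈ 0.16176373

0.161764


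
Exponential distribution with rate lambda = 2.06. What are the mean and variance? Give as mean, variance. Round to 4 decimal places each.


mean = 1/lam, var = 1/lam^2
mean = 1 / 2.06 = 50/103 ≈ 0.485437
lam^2 = 2.06^2 = 4.2436
var = 1 / 4.2436 ≈ 0.235649

0.4854, 0.2356


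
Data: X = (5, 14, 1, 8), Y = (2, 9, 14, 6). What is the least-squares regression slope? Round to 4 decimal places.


b = sum((xi-xbar)(yi-ybar)) / sum((xi-xbar)^2)
n = 4, xbar = 28/4 = 7, ybar = 31/4 = 7.75
Sxy = sum((xi-xbar)(yi-ybar)) = -19
Sxx = sum((xi-xbar)^2) = 90
b = Sxy / Sxx = -19/90 ≈ -0.211111

-0.2111


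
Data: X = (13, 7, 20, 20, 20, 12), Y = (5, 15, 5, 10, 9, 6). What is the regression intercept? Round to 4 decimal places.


a = ybar - b*xbar, where b = sum((xi-xbar)(yi-ybar)) / sum((xi-xbar)^2)
n = 6, xbar = 92/6 = 46/3 ≈ 15.333333, ybar = 50/6 = 25/3 ≈ 8.333333
Sxy = sum((xi-xbar)(yi-ybar)) = -134/3 ≈ -44.666667
Sxx = sum((xi-xbar)^2) = 454/3 ≈ 151.333333
b = Sxy / Sxx = -67/227 ≈ -0.295154
a = 8.333333 - (-0.295154) * 15.333333 = 2919/227 ≈ 12.859031

12.8590


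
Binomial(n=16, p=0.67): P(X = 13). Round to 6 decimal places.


P = C(n,k) * p^k * (1-p)^(n-k)
C(16,13) = 560
p^k = 0.67^13 ≈ 0.005482422
(1-p)^(n-k) = 0.33^3 = 0.035937
P = 560 * 0.005482422 * 0.035937 ≈ 0.110332

0.110332


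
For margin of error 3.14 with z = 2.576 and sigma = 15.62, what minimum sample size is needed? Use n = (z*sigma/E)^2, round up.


z*sigma/E = 2.576 * 15.62 / 3.14 ≈ 12.814369
(z*sigma/E)^2 ≈ 164.208064
round up: n = 165

165


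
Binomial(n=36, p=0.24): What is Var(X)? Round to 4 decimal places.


Var = n*p*(1-p) = 36 * 0.24 * 0.76 = 6.5664

6.5664


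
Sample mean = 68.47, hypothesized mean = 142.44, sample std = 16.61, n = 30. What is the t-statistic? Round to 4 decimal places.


t = (xbar - mu0) / (s/sqrt(n))
xbar - mu0 = 68.47 - 142.44 = -73.97
sqrt(30) ≈ 5.47722558
s/sqrt(n) = 16.61 / 5.47722558 ≈ 3.03255723
t = -73.97 / 3.03255723 ≈ -24.391955

-24.3920


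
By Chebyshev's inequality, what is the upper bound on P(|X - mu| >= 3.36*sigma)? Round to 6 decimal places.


P <= 1/k^2
k^2 = 3.36^2 = 11.2896
1/k^2 = 1 / 11.2896 = 625/7056 ≈ 0.08857710

0.088577


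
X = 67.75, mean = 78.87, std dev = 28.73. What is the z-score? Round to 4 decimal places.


z = (X - mu) / sigma
X - mu = 67.75 - 78.87 = -11.12
z = -11.12 / 28.73 = -1112/2873 ≈ -0.387052

-0.3871


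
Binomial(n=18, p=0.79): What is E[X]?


E[X] = n*p = 18 * 0.79 = 14.22

14.22


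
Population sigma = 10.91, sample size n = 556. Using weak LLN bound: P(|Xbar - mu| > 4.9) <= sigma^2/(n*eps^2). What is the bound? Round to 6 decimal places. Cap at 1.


bound = min(1, sigma^2/(n*eps^2))
sigma^2 = 10.91^2 = 119.0281
n*eps^2 = 556 * 4.9^2 = 556 * 24.01 = 13349.56
sigma^2/(n*eps^2) = 119.0281 / 13349.56 ≈ 0.00891626

0.008916


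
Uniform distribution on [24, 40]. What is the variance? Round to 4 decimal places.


Var = (b-a)^2 / 12
(b-a)^2 = (40 - 24)^2 = 256
Var = 256/12 ≈ 21.333333

21.3333


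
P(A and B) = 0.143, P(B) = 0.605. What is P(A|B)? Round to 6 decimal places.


P(A|B) = P(A and B) / P(B) = 0.143 / 0.605 = 13/55 ≈ 0.23636364

0.236364


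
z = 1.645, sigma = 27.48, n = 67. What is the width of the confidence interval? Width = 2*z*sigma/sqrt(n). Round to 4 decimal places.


width = 2*z*sigma/sqrt(n)
2*z*sigma = 2 * 1.645 * 27.48 = 90.4092
sqrt(67) ≈ 8.185353
width = 90.4092 / 8.185353 ≈ 11.045242

11.0452


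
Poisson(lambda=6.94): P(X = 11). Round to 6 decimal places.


P = e^(-lam) * lam^k / k!
e^(-6.94) ≈ 0.0009682696
lam^k = 6.94^11 ≈ 1798681115.561586
k! = 11! = 39916800
P = 0.0009682696 * 1798681115.561586 / 39916800 ≈ 0.043631

0.043631


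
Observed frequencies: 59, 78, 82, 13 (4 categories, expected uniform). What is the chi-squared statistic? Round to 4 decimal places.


chi2 = sum((O-E)^2/E), E = total/4
total = 232, E = 232/4 = 58
(59 - 58)^2 / 58 = 1 / 58 = 1/58 ≈ 0.017241
(78 - 58)^2 / 58 = 400 / 58 = 200/29 ≈ 6.896552
(82 - 58)^2 / 58 = 576 / 58 = 288/29 ≈ 9.931034
(13 - 58)^2 / 58 = 2025 / 58 = 2025/58 ≈ 34.913793
chi2 = 1501/29 ≈ 51.758621

51.7586


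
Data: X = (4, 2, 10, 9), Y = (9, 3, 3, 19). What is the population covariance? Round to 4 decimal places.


Cov = (1/n)*sum((xi-xbar)(yi-ybar))
n = 4, xbar = 25/4 = 6.25, ybar = 34/4 = 8.5
sum((xi-xbar)(yi-ybar)) = 30.5
Cov = 30.5 / 4 = 7.625

7.6250


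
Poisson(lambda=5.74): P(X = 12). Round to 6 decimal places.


P = e^(-lam) * lam^k / k!
e^(-5.74) ≈ 0.003214768
lam^k = 5.74^12 ≈ 1279212541.969802
k! = 12! = 479001600
P = 0.003214768 * 1279212541.969802 / 479001600 ≈ 0.008585

0.008585


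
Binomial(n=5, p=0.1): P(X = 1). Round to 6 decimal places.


P = C(n,k) * p^k * (1-p)^(n-k)
C(5,1) = 5
p^k = 0.1^1 = 0.1
(1-p)^(n-k) = 0.9^4 = 0.6561
P = 5 * 0.1 * 0.6561 = 0.32805

0.328050


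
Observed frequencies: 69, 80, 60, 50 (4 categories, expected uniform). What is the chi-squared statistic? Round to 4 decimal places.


chi2 = sum((O-E)^2/E), E = total/4
total = 259, E = 259/4 = 64.75
(69 - 64.75)^2 / 64.75 = 18.0625 / 64.75 = 289/1036 ≈ 0.278958
(80 - 64.75)^2 / 64.75 = 232.5625 / 64.75 = 3721/1036 ≈ 3.591699
(60 - 64.75)^2 / 64.75 = 22.5625 / 64.75 = 361/1036 ≈ 0.348456
(50 - 64.75)^2 / 64.75 = 217.5625 / 64.75 = 3481/1036 ≈ 3.360039
chi2 = 1963/259 ≈ 7.579151

7.5792


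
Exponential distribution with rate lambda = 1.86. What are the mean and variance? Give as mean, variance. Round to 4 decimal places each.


mean = 1/lam, var = 1/lam^2
mean = 1 / 1.86 = 50/93 ≈ 0.537634
lam^2 = 1.86^2 = 3.4596
var = 1 / 3.4596 = 2500/8649 ≈ 0.289051

0.5376, 0.2891


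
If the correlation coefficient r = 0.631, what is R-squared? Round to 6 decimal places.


R^2 = r^2 = (0.631)^2 = 0.398161

0.398161


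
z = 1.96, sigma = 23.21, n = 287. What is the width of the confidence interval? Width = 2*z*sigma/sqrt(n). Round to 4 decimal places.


width = 2*z*sigma/sqrt(n)
2*z*sigma = 2 * 1.96 * 23.21 = 90.9832
sqrt(287) ≈ 16.941074
width = 90.9832 / 16.941074 ≈ 5.370568

5.3706


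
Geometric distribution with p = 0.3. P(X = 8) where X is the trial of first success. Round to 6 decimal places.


P = (1-p)^(k-1) * p
(1-p)^(k-1) = 0.7^7 = 0.0823543
P = 0.0823543 * 0.3 = 0.02470629

0.024706


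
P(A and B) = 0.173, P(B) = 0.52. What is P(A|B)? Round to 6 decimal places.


P(A|B) = P(A and B) / P(B) = 0.173 / 0.52 = 173/520 ≈ 0.33269231

0.332692


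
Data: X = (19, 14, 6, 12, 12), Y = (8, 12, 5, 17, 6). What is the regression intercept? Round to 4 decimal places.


a = ybar - b*xbar, where b = sum((xi-xbar)(yi-ybar)) / sum((xi-xbar)^2)
n = 5, xbar = 63/5 = 12.6, ybar = 48/5 = 9.6
Sxy = sum((xi-xbar)(yi-ybar)) = 21.2
Sxx = sum((xi-xbar)^2) = 87.2
b = Sxy / Sxx = 53/218 ≈ 0.243119
a = 9.6 - 0.243119 * 12.6 = 1425/218 ≈ 6.536697

6.5367


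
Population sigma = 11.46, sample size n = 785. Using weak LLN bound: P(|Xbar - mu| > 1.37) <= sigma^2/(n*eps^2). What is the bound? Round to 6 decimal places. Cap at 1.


bound = min(1, sigma^2/(n*eps^2))
sigma^2 = 11.46^2 = 131.3316
n*eps^2 = 785 * 1.37^2 = 785 * 1.8769 = 1473.3665
sigma^2/(n*eps^2) = 131.3316 / 1473.3665 ≈ 0.08913709

0.089137


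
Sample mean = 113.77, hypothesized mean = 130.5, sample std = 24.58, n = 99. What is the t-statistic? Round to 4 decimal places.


t = (xbar - mu0) / (s/sqrt(n))
xbar - mu0 = 113.77 - 130.5 = -16.73
sqrt(99) ≈ 9.94987437
s/sqrt(n) = 24.58 / 9.94987437 ≈ 2.47038295
t = -16.73 / 2.47038295 ≈ -6.772229

-6.7722


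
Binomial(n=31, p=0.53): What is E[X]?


E[X] = n*p = 31 * 0.53 = 16.43

16.43


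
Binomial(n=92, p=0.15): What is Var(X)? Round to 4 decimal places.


Var = n*p*(1-p) = 92 * 0.15 * 0.85 = 11.73

11.7300


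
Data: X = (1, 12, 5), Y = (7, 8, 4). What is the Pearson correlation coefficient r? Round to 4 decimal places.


r = sum((xi-xbar)(yi-ybar)) / sqrt(sum((xi-xbar)^2) * sum((yi-ybar)^2))
n = 3, xbar = 18/3 = 6, ybar = 19/3 ≈ 6.333333
Sxy = sum((xi-xbar)(yi-ybar)) = 9
Sxx = sum((xi-xbar)^2) = 62
Syy = sum((yi-ybar)^2) = 26/3 ≈ 8.666667
sqrt(Sxx*Syy) ≈ 23.180452
r = Sxy / sqrt(Sxx*Syy) = 9 / 23.180452 ≈ 0.388258

0.3883


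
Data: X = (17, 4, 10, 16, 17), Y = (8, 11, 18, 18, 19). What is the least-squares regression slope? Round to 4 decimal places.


b = sum((xi-xbar)(yi-ybar)) / sum((xi-xbar)^2)
n = 5, xbar = 64/5 = 12.8, ybar = 74/5 = 14.8
Sxy = sum((xi-xbar)(yi-ybar)) = 23.8
Sxx = sum((xi-xbar)^2) = 130.8
b = Sxy / Sxx = 119/654 ≈ 0.181957

0.1820


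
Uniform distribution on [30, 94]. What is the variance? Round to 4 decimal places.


Var = (b-a)^2 / 12
(b-a)^2 = (94 - 30)^2 = 4096
Var = 4096/12 ≈ 341.333333

341.3333


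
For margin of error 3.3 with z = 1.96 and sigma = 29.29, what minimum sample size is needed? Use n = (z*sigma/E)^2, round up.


z*sigma/E = 1.96 * 29.29 / 3.3 = 143521/8250 ≈ 17.396485
(z*sigma/E)^2 ≈ 302.637685
round up: n = 303

303


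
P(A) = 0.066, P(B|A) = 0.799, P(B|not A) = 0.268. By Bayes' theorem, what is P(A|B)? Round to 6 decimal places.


P(A|B) = P(B|A)*P(A) / P(B), P(B) = P(B|A)*P(A) + P(B|not A)*P(not A)
P(B|A)*P(A) = 0.799 * 0.066 = 0.052734
P(B|not A)*P(not A) = 0.268 * 0.934 = 0.250312
P(B) = 0.052734 + 0.250312 = 0.303046
P(A|B) = 0.052734 / 0.303046 ≈ 0.17401319

0.174013


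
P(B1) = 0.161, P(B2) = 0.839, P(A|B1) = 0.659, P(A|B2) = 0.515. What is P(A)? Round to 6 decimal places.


P(A) = P(A|B1)*P(B1) + P(A|B2)*P(B2)
P(A|B1)*P(B1) = 0.659 * 0.161 = 0.106099
P(A|B2)*P(B2) = 0.515 * 0.839 = 0.432085
P(A) = 0.106099 + 0.432085 = 0.538184

0.538184


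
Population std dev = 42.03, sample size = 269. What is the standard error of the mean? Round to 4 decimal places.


SE = sigma / sqrt(n)
sqrt(269) ≈ 16.401219
SE = 42.03 / 16.401219 ≈ 2.562614

2.5626


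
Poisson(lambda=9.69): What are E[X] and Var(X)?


E[X] = Var(X) = lambda = 9.69

9.69, 9.69


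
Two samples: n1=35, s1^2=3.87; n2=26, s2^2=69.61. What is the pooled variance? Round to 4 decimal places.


sp^2 = ((n1-1)*s1^2 + (n2-1)*s2^2)/(n1+n2-2)
(n1-1)*s1^2 = 34 * 3.87 = 131.58
(n2-1)*s2^2 = 25 * 69.61 = 1740.25
numerator = 131.58 + 1740.25 = 1871.83
n1+n2-2 = 59
sp^2 = 1871.83 / 59 = 187183/5900 ≈ 31.725932

31.7259


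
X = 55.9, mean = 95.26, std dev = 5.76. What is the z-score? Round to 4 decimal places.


z = (X - mu) / sigma
X - mu = 55.9 - 95.26 = -39.36
z = -39.36 / 5.76 = -41/6 ≈ -6.833333

-6.8333


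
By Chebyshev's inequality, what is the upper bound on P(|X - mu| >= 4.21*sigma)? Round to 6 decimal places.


P <= 1/k^2
k^2 = 4.21^2 = 17.7241
1/k^2 = 1 / 17.7241 ≈ 0.05642035

0.056420


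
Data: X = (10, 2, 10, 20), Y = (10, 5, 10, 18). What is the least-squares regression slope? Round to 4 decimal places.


b = sum((xi-xbar)(yi-ybar)) / sum((xi-xbar)^2)
n = 4, xbar = 42/4 = 10.5, ybar = 43/4 = 10.75
Sxy = sum((xi-xbar)(yi-ybar)) = 118.5
Sxx = sum((xi-xbar)^2) = 163
b = Sxy / Sxx = 237/326 ≈ 0.726994

0.7270


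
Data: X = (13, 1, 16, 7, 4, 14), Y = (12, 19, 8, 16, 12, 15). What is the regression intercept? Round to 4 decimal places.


a = ybar - b*xbar, where b = sum((xi-xbar)(yi-ybar)) / sum((xi-xbar)^2)
n = 6, xbar = 55/6 ≈ 9.166667, ybar = 82/6 = 41/3 ≈ 13.666667
Sxy = sum((xi-xbar)(yi-ybar)) = -236/3 ≈ -78.666667
Sxx = sum((xi-xbar)^2) = 1097/6 ≈ 182.833333
b = Sxy / Sxx = -472/1097 ≈ -0.430264
a = 13.666667 - (-0.430264) * 9.166667 = 19319/1097 ≈ 17.610757

17.6108


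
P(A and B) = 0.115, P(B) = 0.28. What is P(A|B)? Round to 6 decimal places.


P(A|B) = P(A and B) / P(B) = 0.115 / 0.28 = 23/56 ≈ 0.41071429

0.410714


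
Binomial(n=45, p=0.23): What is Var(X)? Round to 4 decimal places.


Var = n*p*(1-p) = 45 * 0.23 * 0.77 = 7.9695

7.9695


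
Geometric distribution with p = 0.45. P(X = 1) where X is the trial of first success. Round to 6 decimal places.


P = (1-p)^(k-1) * p
(1-p)^(k-1) = 0.55^0 = 1
P = 1 * 0.45 = 0.45

0.450000


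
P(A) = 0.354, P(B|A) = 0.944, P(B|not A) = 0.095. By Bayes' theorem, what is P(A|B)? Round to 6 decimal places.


P(A|B) = P(B|A)*P(A) / P(B), P(B) = P(B|A)*P(A) + P(B|not A)*P(not A)
P(B|A)*P(A) = 0.944 * 0.354 = 0.334176
P(B|not A)*P(not A) = 0.095 * 0.646 = 0.06137
P(B) = 0.334176 + 0.06137 = 0.395546
P(A|B) = 0.334176 / 0.395546 ≈ 0.84484738

0.844847


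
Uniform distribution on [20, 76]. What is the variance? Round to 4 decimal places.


Var = (b-a)^2 / 12
(b-a)^2 = (76 - 20)^2 = 3136
Var = 3136/12 ≈ 261.333333

261.3333


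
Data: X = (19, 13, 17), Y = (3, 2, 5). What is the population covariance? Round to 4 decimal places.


Cov = (1/n)*sum((xi-xbar)(yi-ybar))
n = 3, xbar = 49/3 ≈ 16.333333, ybar = 10/3 ≈ 3.333333
sum((xi-xbar)(yi-ybar)) = 14/3 ≈ 4.666667
Cov = 4.666667 / 3 = 14/9 ≈ 1.555556

1.5556


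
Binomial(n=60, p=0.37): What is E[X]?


E[X] = n*p = 60 * 0.37 = 22.2

22.2


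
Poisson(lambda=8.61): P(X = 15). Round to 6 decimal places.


P = e^(-lam) * lam^k / k!
e^(-8.61) ≈ 0.0001822739
lam^k = 8.61^15 ≈ 105936902841664.891742
k! = 15! = 1307674368000
P = 0.0001822739 * 105936902841664.891742 / 1307674368000 ≈ 0.014766

0.014766


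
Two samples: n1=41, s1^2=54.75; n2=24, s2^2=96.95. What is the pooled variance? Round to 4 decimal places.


sp^2 = ((n1-1)*s1^2 + (n2-1)*s2^2)/(n1+n2-2)
(n1-1)*s1^2 = 40 * 54.75 = 2190
(n2-1)*s2^2 = 23 * 96.95 = 2229.85
numerator = 2190 + 2229.85 = 4419.85
n1+n2-2 = 63
sp^2 = 4419.85 / 63 = 88397/1260 ≈ 70.156349

70.1563


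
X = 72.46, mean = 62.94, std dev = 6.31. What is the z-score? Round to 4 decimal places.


z = (X - mu) / sigma
X - mu = 72.46 - 62.94 = 9.52
z = 9.52 / 6.31 = 952/631 ≈ 1.508716

1.5087


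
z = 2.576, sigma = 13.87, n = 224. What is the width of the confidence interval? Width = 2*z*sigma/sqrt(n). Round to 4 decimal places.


width = 2*z*sigma/sqrt(n)
2*z*sigma = 2 * 2.576 * 13.87 = 71.45824
sqrt(224) ≈ 14.966630
width = 71.45824 / 14.966630 ≈ 4.774504

4.7745


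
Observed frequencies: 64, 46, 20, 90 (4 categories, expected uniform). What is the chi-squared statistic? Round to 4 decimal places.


chi2 = sum((O-E)^2/E), E = total/4
total = 220, E = 220/4 = 55
(64 - 55)^2 / 55 = 81 / 55 = 81/55 ≈ 1.472727
(46 - 55)^2 / 55 = 81 / 55 = 81/55 ≈ 1.472727
(20 - 55)^2 / 55 = 1225 / 55 = 245/11 ≈ 22.272727
(90 - 55)^2 / 55 = 1225 / 55 = 245/11 ≈ 22.272727
chi2 = 2612/55 ≈ 47.490909

47.4909


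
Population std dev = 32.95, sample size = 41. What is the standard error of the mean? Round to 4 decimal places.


SE = sigma / sqrt(n)
sqrt(41) ≈ 6.403124
SE = 32.95 / 6.403124 ≈ 5.145925

5.1459


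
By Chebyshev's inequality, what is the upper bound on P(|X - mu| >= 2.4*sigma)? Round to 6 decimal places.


P <= 1/k^2
k^2 = 2.4^2 = 5.76
1/k^2 = 1 / 5.76 = 25/144 ≈ 0.17361111

0.173611


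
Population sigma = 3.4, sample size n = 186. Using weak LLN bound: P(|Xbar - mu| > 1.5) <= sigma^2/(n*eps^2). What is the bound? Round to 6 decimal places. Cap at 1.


bound = min(1, sigma^2/(n*eps^2))
sigma^2 = 3.4^2 = 11.56
n*eps^2 = 186 * 1.5^2 = 186 * 2.25 = 418.5
sigma^2/(n*eps^2) = 11.56 / 418.5 ≈ 0.02762246

0.027622


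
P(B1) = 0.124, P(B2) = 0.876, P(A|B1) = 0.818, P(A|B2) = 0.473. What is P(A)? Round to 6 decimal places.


P(A) = P(A|B1)*P(B1) + P(A|B2)*P(B2)
P(A|B1)*P(B1) = 0.818 * 0.124 = 0.101432
P(A|B2)*P(B2) = 0.473 * 0.876 = 0.414348
P(A) = 0.101432 + 0.414348 = 0.51578

0.515780


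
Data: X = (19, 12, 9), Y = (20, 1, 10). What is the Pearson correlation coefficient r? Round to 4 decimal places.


r = sum((xi-xbar)(yi-ybar)) / sqrt(sum((xi-xbar)^2) * sum((yi-ybar)^2))
n = 3, xbar = 40/3 ≈ 13.333333, ybar = 31/3 ≈ 10.333333
Sxy = sum((xi-xbar)(yi-ybar)) = 206/3 ≈ 68.666667
Sxx = sum((xi-xbar)^2) = 158/3 ≈ 52.666667
Syy = sum((yi-ybar)^2) = 542/3 ≈ 180.666667
sqrt(Sxx*Syy) ≈ 97.545431
r = Sxy / sqrt(Sxx*Syy) = 68.666667 / 97.545431 ≈ 0.703945

0.7039


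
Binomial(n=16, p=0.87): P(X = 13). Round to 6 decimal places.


P = C(n,k) * p^k * (1-p)^(n-k)
C(16,13) = 560
p^k = 0.87^13 ≈ 0.1635876
(1-p)^(n-k) = 0.13^3 = 0.002197
P = 560 * 0.1635876 * 0.002197 ≈ 0.201265

0.201265


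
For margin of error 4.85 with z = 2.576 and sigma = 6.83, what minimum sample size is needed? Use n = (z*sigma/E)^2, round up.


z*sigma/E = 2.576 * 6.83 / 4.85 ≈ 3.627645
(z*sigma/E)^2 ≈ 13.159811
round up: n = 14

14


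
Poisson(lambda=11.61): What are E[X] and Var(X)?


E[X] = Var(X) = lambda = 11.61

11.61, 11.61


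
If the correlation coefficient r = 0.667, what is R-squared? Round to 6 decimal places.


R^2 = r^2 = (0.667)^2 = 0.444889

0.444889


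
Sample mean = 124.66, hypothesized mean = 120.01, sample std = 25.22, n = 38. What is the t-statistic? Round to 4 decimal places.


t = (xbar - mu0) / (s/sqrt(n))
xbar - mu0 = 124.66 - 120.01 = 4.65
sqrt(38) ≈ 6.16441400
s/sqrt(n) = 25.22 / 6.16441400 ≈ 4.09122424
t = 4.65 / 4.09122424 ≈ 1.136579

1.1366


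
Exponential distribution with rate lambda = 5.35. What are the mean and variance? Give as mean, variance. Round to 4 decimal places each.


mean = 1/lam, var = 1/lam^2
mean = 1 / 5.35 = 20/107 ≈ 0.186916
lam^2 = 5.35^2 = 28.6225
var = 1 / 28.6225 ≈ 0.034938

0.1869, 0.0349


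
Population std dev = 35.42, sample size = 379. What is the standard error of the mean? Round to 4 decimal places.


SE = sigma / sqrt(n)
sqrt(379) ≈ 19.467922
SE = 35.42 / 19.467922 ≈ 1.819403

1.8194


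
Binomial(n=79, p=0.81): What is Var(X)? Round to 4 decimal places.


Var = n*p*(1-p) = 79 * 0.81 * 0.19 = 12.1581

12.1581


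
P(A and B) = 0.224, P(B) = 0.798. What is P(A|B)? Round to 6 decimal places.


P(A|B) = P(A and B) / P(B) = 0.224 / 0.798 = 16/57 ≈ 0.28070175

0.280702


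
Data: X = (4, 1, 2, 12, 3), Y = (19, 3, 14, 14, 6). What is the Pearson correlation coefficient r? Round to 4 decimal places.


r = sum((xi-xbar)(yi-ybar)) / sqrt(sum((xi-xbar)^2) * sum((yi-ybar)^2))
n = 5, xbar = 22/5 = 4.4, ybar = 56/5 = 11.2
Sxy = sum((xi-xbar)(yi-ybar)) = 46.6
Sxx = sum((xi-xbar)^2) = 77.2
Syy = sum((yi-ybar)^2) = 170.8
sqrt(Sxx*Syy) ≈ 114.829265
r = Sxy / sqrt(Sxx*Syy) = 46.6 / 114.829265 ≈ 0.405820

0.4058


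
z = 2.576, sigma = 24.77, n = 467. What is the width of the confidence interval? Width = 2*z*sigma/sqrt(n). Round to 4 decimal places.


width = 2*z*sigma/sqrt(n)
2*z*sigma = 2 * 2.576 * 24.77 = 127.61504
sqrt(467) ≈ 21.610183
width = 127.61504 / 21.610183 ≈ 5.905320

5.9053


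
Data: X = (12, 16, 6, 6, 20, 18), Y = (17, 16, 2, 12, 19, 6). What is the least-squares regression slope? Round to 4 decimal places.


b = sum((xi-xbar)(yi-ybar)) / sum((xi-xbar)^2)
n = 6, xbar = 78/6 = 13, ybar = 72/6 = 12
Sxy = sum((xi-xbar)(yi-ybar)) = 96
Sxx = sum((xi-xbar)^2) = 182
b = Sxy / Sxx = 48/91 ≈ 0.527473

0.5275


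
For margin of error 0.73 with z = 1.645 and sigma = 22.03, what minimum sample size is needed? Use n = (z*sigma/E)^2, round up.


z*sigma/E = 1.645 * 22.03 / 0.73 ≈ 49.642945
(z*sigma/E)^2 ≈ 2464.422009
round up: n = 2465

2465


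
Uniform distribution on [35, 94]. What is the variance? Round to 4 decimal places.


Var = (b-a)^2 / 12
(b-a)^2 = (94 - 35)^2 = 3481
Var = 3481/12 ≈ 290.083333

290.0833


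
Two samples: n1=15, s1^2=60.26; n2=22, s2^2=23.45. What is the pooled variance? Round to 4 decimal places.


sp^2 = ((n1-1)*s1^2 + (n2-1)*s2^2)/(n1+n2-2)
(n1-1)*s1^2 = 14 * 60.26 = 843.64
(n2-1)*s2^2 = 21 * 23.45 = 492.45
numerator = 843.64 + 492.45 = 1336.09
n1+n2-2 = 35
sp^2 = 1336.09 / 35 = 38.174

38.1740


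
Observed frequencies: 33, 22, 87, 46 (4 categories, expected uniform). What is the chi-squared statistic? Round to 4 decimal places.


chi2 = sum((O-E)^2/E), E = total/4
total = 188, E = 188/4 = 47
(33 - 47)^2 / 47 = 196 / 47 = 196/47 ≈ 4.170213
(22 - 47)^2 / 47 = 625 / 47 = 625/47 ≈ 13.297872
(87 - 47)^2 / 47 = 1600 / 47 = 1600/47 ≈ 34.042553
(46 - 47)^2 / 47 = 1 / 47 = 1/47 ≈ 0.021277
chi2 = 2422/47 ≈ 51.531915

51.5319


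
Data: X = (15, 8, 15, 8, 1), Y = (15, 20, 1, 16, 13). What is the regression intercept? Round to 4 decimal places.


a = ybar - b*xbar, where b = sum((xi-xbar)(yi-ybar)) / sum((xi-xbar)^2)
n = 5, xbar = 47/5 = 9.4, ybar = 65/5 = 13
Sxy = sum((xi-xbar)(yi-ybar)) = -70
Sxx = sum((xi-xbar)^2) = 137.2
b = Sxy / Sxx = -25/49 ≈ -0.510204
a = 13 - (-0.510204) * 9.4 = 872/49 ≈ 17.795918

17.7959


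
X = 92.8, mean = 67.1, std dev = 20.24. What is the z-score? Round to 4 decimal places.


z = (X - mu) / sigma
X - mu = 92.8 - 67.1 = 25.7
z = 25.7 / 20.24 = 1285/1012 ≈ 1.269763

1.2698


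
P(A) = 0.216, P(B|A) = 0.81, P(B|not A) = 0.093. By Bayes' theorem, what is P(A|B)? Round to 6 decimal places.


P(A|B) = P(B|A)*P(A) / P(B), P(B) = P(B|A)*P(A) + P(B|not A)*P(not A)
P(B|A)*P(A) = 0.81 * 0.216 = 0.17496
P(B|not A)*P(not A) = 0.093 * 0.784 = 0.072912
P(B) = 0.17496 + 0.072912 = 0.247872
P(A|B) = 0.17496 / 0.247872 = 3645/5164 ≈ 0.70584818

0.705848


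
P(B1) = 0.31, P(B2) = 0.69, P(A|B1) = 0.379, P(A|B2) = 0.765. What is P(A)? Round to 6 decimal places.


P(A) = P(A|B1)*P(B1) + P(A|B2)*P(B2)
P(A|B1)*P(B1) = 0.379 * 0.31 = 0.11749
P(A|B2)*P(B2) = 0.765 * 0.69 = 0.52785
P(A) = 0.11749 + 0.52785 = 0.64534

0.645340


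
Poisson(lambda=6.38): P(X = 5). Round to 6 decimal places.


P = e^(-lam) * lam^k / k!
e^(-6.38) ≈ 0.001695123
lam^k = 6.38^5 ≈ 10570.691384
k! = 5! = 120
P = 0.001695123 * 10570.691384 / 120 ≈ 0.149322

0.149322


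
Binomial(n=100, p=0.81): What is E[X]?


E[X] = n*p = 100 * 0.81 = 81

81


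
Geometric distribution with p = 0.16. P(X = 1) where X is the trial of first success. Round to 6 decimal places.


P = (1-p)^(k-1) * p
(1-p)^(k-1) = 0.84^0 = 1
P = 1 * 0.16 = 0.16

0.160000


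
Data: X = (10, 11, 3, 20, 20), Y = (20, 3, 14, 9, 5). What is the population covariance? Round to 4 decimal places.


Cov = (1/n)*sum((xi-xbar)(yi-ybar))
n = 5, xbar = 64/5 = 12.8, ybar = 51/5 = 10.2
sum((xi-xbar)(yi-ybar)) = -97.8
Cov = -97.8 / 5 = -19.56

-19.5600


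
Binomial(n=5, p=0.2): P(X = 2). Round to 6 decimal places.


P = C(n,k) * p^k * (1-p)^(n-k)
C(5,2) = 10
p^k = 0.2^2 = 0.04
(1-p)^(n-k) = 0.8^3 = 0.512
P = 10 * 0.04 * 0.512 = 0.2048

0.204800


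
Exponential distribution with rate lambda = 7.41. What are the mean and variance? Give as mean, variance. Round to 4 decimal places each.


mean = 1/lam, var = 1/lam^2
mean = 1 / 7.41 = 100/741 ≈ 0.134953
lam^2 = 7.41^2 = 54.9081
var = 1 / 54.9081 ≈ 0.018212

0.1350, 0.0182


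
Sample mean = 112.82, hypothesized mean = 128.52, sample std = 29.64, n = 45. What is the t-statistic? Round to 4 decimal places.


t = (xbar - mu0) / (s/sqrt(n))
xbar - mu0 = 112.82 - 128.52 = -15.7
sqrt(45) ≈ 6.70820393
s/sqrt(n) = 29.64 / 6.70820393 ≈ 4.41847032
t = -15.7 / 4.41847032 ≈ -3.553266

-3.5533


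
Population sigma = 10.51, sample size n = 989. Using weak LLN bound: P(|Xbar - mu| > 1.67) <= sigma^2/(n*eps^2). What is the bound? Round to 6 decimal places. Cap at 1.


bound = min(1, sigma^2/(n*eps^2))
sigma^2 = 10.51^2 = 110.4601
n*eps^2 = 989 * 1.67^2 = 989 * 2.7889 = 2758.2221
sigma^2/(n*eps^2) = 110.4601 / 2758.2221 ≈ 0.04004757

0.040048


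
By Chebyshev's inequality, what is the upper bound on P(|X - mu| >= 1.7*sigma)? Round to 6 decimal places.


P <= 1/k^2
k^2 = 1.7^2 = 2.89
1/k^2 = 1 / 2.89 = 100/289 ≈ 0.34602076

0.346021


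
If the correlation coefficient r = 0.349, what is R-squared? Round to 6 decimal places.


R^2 = r^2 = (0.349)^2 = 0.121801

0.121801


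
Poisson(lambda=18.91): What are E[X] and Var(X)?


E[X] = Var(X) = lambda = 18.91

18.91, 18.91


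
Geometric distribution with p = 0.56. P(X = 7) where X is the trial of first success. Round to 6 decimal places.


P = (1-p)^(k-1) * p
(1-p)^(k-1) = 0.44^6 ≈ 0.007256314
P = 0.007256314 * 0.56 ≈ 0.004063536

0.004064


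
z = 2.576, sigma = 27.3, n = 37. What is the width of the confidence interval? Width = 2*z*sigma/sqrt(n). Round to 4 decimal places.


width = 2*z*sigma/sqrt(n)
2*z*sigma = 2 * 2.576 * 27.3 = 140.6496
sqrt(37) ≈ 6.082763
width = 140.6496 / 6.082763 ≈ 23.122652

23.1227


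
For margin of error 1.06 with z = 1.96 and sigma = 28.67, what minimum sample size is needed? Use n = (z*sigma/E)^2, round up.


z*sigma/E = 1.96 * 28.67 / 1.06 = 140483/2650 ≈ 53.012453
(z*sigma/E)^2 ≈ 2810.320155
round up: n = 2811

2811


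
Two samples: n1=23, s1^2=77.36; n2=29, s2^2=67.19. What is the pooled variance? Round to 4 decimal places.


sp^2 = ((n1-1)*s1^2 + (n2-1)*s2^2)/(n1+n2-2)
(n1-1)*s1^2 = 22 * 77.36 = 1701.92
(n2-1)*s2^2 = 28 * 67.19 = 1881.32
numerator = 1701.92 + 1881.32 = 3583.24
n1+n2-2 = 50
sp^2 = 3583.24 / 50 = 71.6648

71.6648
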